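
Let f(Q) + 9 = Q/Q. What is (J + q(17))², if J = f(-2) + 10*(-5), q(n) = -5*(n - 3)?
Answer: 16384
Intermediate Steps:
f(Q) = -8 (f(Q) = -9 + Q/Q = -9 + 1 = -8)
q(n) = 15 - 5*n (q(n) = -5*(-3 + n) = 15 - 5*n)
J = -58 (J = -8 + 10*(-5) = -8 - 50 = -58)
(J + q(17))² = (-58 + (15 - 5*17))² = (-58 + (15 - 85))² = (-58 - 70)² = (-128)² = 16384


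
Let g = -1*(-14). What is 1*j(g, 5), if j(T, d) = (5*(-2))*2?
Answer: -20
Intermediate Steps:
g = 14
j(T, d) = -20 (j(T, d) = -10*2 = -20)
1*j(g, 5) = 1*(-20) = -20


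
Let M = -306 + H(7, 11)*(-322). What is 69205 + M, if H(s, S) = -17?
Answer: 74373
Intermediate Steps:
M = 5168 (M = -306 - 17*(-322) = -306 + 5474 = 5168)
69205 + M = 69205 + 5168 = 74373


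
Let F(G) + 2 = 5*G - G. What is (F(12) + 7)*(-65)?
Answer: -3445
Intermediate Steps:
F(G) = -2 + 4*G (F(G) = -2 + (5*G - G) = -2 + 4*G)
(F(12) + 7)*(-65) = ((-2 + 4*12) + 7)*(-65) = ((-2 + 48) + 7)*(-65) = (46 + 7)*(-65) = 53*(-65) = -3445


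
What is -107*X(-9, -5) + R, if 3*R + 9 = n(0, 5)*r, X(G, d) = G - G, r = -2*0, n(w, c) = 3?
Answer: -3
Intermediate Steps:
r = 0
X(G, d) = 0
R = -3 (R = -3 + (3*0)/3 = -3 + (1/3)*0 = -3 + 0 = -3)
-107*X(-9, -5) + R = -107*0 - 3 = 0 - 3 = -3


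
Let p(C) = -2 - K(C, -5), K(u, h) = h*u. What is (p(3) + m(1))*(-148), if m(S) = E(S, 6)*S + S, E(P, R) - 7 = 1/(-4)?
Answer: -3071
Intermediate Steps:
E(P, R) = 27/4 (E(P, R) = 7 + 1/(-4) = 7 - ¼ = 27/4)
m(S) = 31*S/4 (m(S) = 27*S/4 + S = 31*S/4)
p(C) = -2 + 5*C (p(C) = -2 - (-5)*C = -2 + 5*C)
(p(3) + m(1))*(-148) = ((-2 + 5*3) + (31/4)*1)*(-148) = ((-2 + 15) + 31/4)*(-148) = (13 + 31/4)*(-148) = (83/4)*(-148) = -3071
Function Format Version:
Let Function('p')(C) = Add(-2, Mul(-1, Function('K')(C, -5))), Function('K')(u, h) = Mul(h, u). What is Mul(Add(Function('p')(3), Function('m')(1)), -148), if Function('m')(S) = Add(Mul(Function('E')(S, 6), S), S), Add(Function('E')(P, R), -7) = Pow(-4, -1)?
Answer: -3071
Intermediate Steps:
Function('E')(P, R) = Rational(27, 4) (Function('E')(P, R) = Add(7, Pow(-4, -1)) = Add(7, Rational(-1, 4)) = Rational(27, 4))
Function('m')(S) = Mul(Rational(31, 4), S) (Function('m')(S) = Add(Mul(Rational(27, 4), S), S) = Mul(Rational(31, 4), S))
Function('p')(C) = Add(-2, Mul(5, C)) (Function('p')(C) = Add(-2, Mul(-1, Mul(-5, C))) = Add(-2, Mul(5, C)))
Mul(Add(Function('p')(3), Function('m')(1)), -148) = Mul(Add(Add(-2, Mul(5, 3)), Mul(Rational(31, 4), 1)), -148) = Mul(Add(Add(-2, 15), Rational(31, 4)), -148) = Mul(Add(13, Rational(31, 4)), -148) = Mul(Rational(83, 4), -148) = -3071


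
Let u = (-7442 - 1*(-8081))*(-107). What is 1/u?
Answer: -1/68373 ≈ -1.4626e-5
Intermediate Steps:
u = -68373 (u = (-7442 + 8081)*(-107) = 639*(-107) = -68373)
1/u = 1/(-68373) = -1/68373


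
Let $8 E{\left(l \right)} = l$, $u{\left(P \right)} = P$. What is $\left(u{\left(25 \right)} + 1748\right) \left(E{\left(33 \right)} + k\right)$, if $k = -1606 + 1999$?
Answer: $\frac{5632821}{8} \approx 7.041 \cdot 10^{5}$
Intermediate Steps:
$E{\left(l \right)} = \frac{l}{8}$
$k = 393$
$\left(u{\left(25 \right)} + 1748\right) \left(E{\left(33 \right)} + k\right) = \left(25 + 1748\right) \left(\frac{1}{8} \cdot 33 + 393\right) = 1773 \left(\frac{33}{8} + 393\right) = 1773 \cdot \frac{3177}{8} = \frac{5632821}{8}$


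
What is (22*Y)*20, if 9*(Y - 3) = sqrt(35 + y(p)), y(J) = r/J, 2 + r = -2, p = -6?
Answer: 1320 + 440*sqrt(321)/27 ≈ 1612.0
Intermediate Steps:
r = -4 (r = -2 - 2 = -4)
y(J) = -4/J
Y = 3 + sqrt(321)/27 (Y = 3 + sqrt(35 - 4/(-6))/9 = 3 + sqrt(35 - 4*(-1/6))/9 = 3 + sqrt(35 + 2/3)/9 = 3 + sqrt(107/3)/9 = 3 + (sqrt(321)/3)/9 = 3 + sqrt(321)/27 ≈ 3.6636)
(22*Y)*20 = (22*(3 + sqrt(321)/27))*20 = (66 + 22*sqrt(321)/27)*20 = 1320 + 440*sqrt(321)/27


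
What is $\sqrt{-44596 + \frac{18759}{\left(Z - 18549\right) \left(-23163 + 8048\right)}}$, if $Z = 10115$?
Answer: $\frac{i \sqrt{724735277529711195910}}{127479910} \approx 211.18 i$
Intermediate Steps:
$\sqrt{-44596 + \frac{18759}{\left(Z - 18549\right) \left(-23163 + 8048\right)}} = \sqrt{-44596 + \frac{18759}{\left(10115 - 18549\right) \left(-23163 + 8048\right)}} = \sqrt{-44596 + \frac{18759}{\left(-8434\right) \left(-15115\right)}} = \sqrt{-44596 + \frac{18759}{127479910}} = \sqrt{- \frac{5685094047601}{127479910}} = \frac{i \sqrt{724735277529711195910}}{127479910}$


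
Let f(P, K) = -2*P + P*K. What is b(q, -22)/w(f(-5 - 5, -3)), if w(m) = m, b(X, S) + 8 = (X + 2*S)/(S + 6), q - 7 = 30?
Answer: -121/800 ≈ -0.15125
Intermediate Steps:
q = 37 (q = 7 + 30 = 37)
f(P, K) = -2*P + K*P
b(X, S) = -8 + (X + 2*S)/(6 + S) (b(X, S) = -8 + (X + 2*S)/(S + 6) = -8 + (X + 2*S)/(6 + S))
b(q, -22)/w(f(-5 - 5, -3)) = ((-48 + 37 - 6*(-22))/(6 - 22))/(((-5 - 5)*(-2 - 3))) = ((-48 + 37 + 132)/(-16))/((-10*(-5))) = -1/16*121/50 = -121/16*1/50 = -121/800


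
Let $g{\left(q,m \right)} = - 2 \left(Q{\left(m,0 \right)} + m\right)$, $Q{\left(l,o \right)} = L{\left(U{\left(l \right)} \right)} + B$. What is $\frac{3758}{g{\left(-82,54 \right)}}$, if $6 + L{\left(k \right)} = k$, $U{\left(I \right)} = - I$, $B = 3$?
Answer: $\frac{1879}{3} \approx 626.33$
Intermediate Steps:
$L{\left(k \right)} = -6 + k$
$Q{\left(l,o \right)} = -3 - l$ ($Q{\left(l,o \right)} = \left(-6 - l\right) + 3 = -3 - l$)
$g{\left(q,m \right)} = 6$ ($g{\left(q,m \right)} = - 2 \left(\left(-3 - m\right) + m\right) = \left(-2\right) \left(-3\right) = 6$)
$\frac{3758}{g{\left(-82,54 \right)}} = \frac{3758}{6} = 3758 \cdot \frac{1}{6} = \frac{1879}{3}$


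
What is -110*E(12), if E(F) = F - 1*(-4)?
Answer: -1760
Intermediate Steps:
E(F) = 4 + F (E(F) = F + 4 = 4 + F)
-110*E(12) = -110*(4 + 12) = -110*16 = -1760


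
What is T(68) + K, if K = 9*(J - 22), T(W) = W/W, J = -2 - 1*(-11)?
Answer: -116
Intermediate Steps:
J = 9 (J = -2 + 11 = 9)
T(W) = 1
K = -117 (K = 9*(9 - 22) = 9*(-13) = -117)
T(68) + K = 1 - 117 = -116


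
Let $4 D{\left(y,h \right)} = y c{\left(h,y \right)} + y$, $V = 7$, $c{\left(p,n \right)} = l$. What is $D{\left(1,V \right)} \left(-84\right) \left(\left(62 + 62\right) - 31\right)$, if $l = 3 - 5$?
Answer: $1953$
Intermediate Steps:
$l = -2$
$c{\left(p,n \right)} = -2$
$D{\left(y,h \right)} = - \frac{y}{4}$ ($D{\left(y,h \right)} = \frac{y \left(-2\right) + y}{4} = \frac{- 2 y + y}{4} = \frac{\left(-1\right) y}{4} = - \frac{y}{4}$)
$D{\left(1,V \right)} \left(-84\right) \left(\left(62 + 62\right) - 31\right) = \left(- \frac{1}{4}\right) 1 \left(-84\right) \left(\left(62 + 62\right) - 31\right) = \left(- \frac{1}{4}\right) \left(-84\right) \left(124 - 31\right) = 21 \cdot 93 = 1953$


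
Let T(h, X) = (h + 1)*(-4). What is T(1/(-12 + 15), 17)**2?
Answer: 256/9 ≈ 28.444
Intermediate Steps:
T(h, X) = -4 - 4*h (T(h, X) = (1 + h)*(-4) = -4 - 4*h)
T(1/(-12 + 15), 17)**2 = (-4 - 4/(-12 + 15))**2 = (-4 - 4/3)**2 = (-16/3)**2 = 256/9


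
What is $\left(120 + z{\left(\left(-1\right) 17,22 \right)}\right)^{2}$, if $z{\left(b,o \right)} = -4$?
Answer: $13456$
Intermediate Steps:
$\left(120 + z{\left(\left(-1\right) 17,22 \right)}\right)^{2} = \left(120 - 4\right)^{2} = 116^{2} = 13456$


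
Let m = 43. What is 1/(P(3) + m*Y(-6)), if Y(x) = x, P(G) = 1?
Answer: -1/257 ≈ -0.0038911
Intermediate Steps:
1/(P(3) + m*Y(-6)) = 1/(1 + 43*(-6)) = 1/(1 - 258) = 1/(-257) = -1/257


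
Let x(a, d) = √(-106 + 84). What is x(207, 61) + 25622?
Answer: 25622 + I*√22 ≈ 25622.0 + 4.6904*I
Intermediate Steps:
x(a, d) = I*√22 (x(a, d) = √(-22) = I*√22)
x(207, 61) + 25622 = I*√22 + 25622 = 25622 + I*√22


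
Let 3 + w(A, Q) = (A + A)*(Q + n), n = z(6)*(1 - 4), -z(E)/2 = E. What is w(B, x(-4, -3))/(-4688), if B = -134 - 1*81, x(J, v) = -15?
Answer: 9033/4688 ≈ 1.9268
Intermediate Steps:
z(E) = -2*E
B = -215 (B = -134 - 81 = -215)
n = 36 (n = (-2*6)*(1 - 4) = -12*(-3) = 36)
w(A, Q) = -3 + 2*A*(36 + Q) (w(A, Q) = -3 + (A + A)*(Q + 36) = -3 + (2*A)*(36 + Q) = -3 + 2*A*(36 + Q))
w(B, x(-4, -3))/(-4688) = (-3 + 72*(-215) + 2*(-215)*(-15))/(-4688) = (-3 - 15480 + 6450)*(-1/4688) = -9033*(-1/4688) = 9033/4688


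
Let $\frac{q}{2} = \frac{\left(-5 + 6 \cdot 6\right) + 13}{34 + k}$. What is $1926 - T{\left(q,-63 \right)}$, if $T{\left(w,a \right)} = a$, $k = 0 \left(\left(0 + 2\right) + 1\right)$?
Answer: $1989$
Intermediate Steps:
$k = 0$ ($k = 0 \left(2 + 1\right) = 0 \cdot 3 = 0$)
$q = \frac{44}{17}$ ($q = 2 \frac{\left(-5 + 6 \cdot 6\right) + 13}{34 + 0} = 2 \frac{\left(-5 + 36\right) + 13}{34} = 2 \left(31 + 13\right) \frac{1}{34} = 2 \cdot 44 \cdot \frac{1}{34} = 2 \cdot \frac{22}{17} = \frac{44}{17} \approx 2.5882$)
$1926 - T{\left(q,-63 \right)} = 1926 - -63 = 1926 + 63 = 1989$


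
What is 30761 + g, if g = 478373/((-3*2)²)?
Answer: 1585769/36 ≈ 44049.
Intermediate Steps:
g = 478373/36 (g = 478373/((-6)²) = 478373/36 ≈ 13288.)
30761 + g = 30761 + 478373/36 = 1585769/36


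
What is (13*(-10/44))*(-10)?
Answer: 325/11 ≈ 29.545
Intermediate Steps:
(13*(-10/44))*(-10) = (13*(-10*1/44))*(-10) = (13*(-5/22))*(-10) = -65/22*(-10) = 325/11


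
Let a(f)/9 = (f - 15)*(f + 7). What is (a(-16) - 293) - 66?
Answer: 2152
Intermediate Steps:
a(f) = 9*(-15 + f)*(7 + f) (a(f) = 9*((f - 15)*(f + 7)) = 9*((-15 + f)*(7 + f)) = 9*(-15 + f)*(7 + f))
(a(-16) - 293) - 66 = ((-945 - 72*(-16) + 9*(-16)²) - 293) - 66 = ((-945 + 1152 + 9*256) - 293) - 66 = ((-945 + 1152 + 2304) - 293) - 66 = (2511 - 293) - 66 = 2218 - 66 = 2152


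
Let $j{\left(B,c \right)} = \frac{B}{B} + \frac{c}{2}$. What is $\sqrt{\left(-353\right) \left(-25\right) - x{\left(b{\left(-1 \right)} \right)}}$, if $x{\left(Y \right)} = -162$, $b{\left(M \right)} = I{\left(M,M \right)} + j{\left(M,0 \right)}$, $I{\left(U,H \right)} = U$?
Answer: $\sqrt{8987} \approx 94.8$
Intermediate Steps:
$j{\left(B,c \right)} = 1 + \frac{c}{2}$ ($j{\left(B,c \right)} = 1 + c \frac{1}{2} = 1 + \frac{c}{2}$)
$b{\left(M \right)} = 1 + M$ ($b{\left(M \right)} = M + \left(1 + \frac{1}{2} \cdot 0\right) = M + \left(1 + 0\right) = M + 1 = 1 + M$)
$\sqrt{\left(-353\right) \left(-25\right) - x{\left(b{\left(-1 \right)} \right)}} = \sqrt{\left(-353\right) \left(-25\right) - -162} = \sqrt{8825 + 162} = \sqrt{8987}$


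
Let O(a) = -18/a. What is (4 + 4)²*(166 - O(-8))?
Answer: 10480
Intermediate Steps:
(4 + 4)²*(166 - O(-8)) = (4 + 4)²*(166 - (-18)/(-8)) = 8²*(166 - (-18)*(-1)/8) = 64*(166 - 1*9/4) = 64*(166 - 9/4) = 64*(655/4) = 10480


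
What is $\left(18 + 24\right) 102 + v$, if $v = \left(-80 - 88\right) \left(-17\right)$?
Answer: $7140$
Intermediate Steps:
$v = 2856$ ($v = \left(-168\right) \left(-17\right) = 2856$)
$\left(18 + 24\right) 102 + v = \left(18 + 24\right) 102 + 2856 = 42 \cdot 102 + 2856 = 4284 + 2856 = 7140$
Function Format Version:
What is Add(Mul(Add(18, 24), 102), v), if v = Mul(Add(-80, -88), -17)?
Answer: 7140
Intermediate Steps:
v = 2856 (v = Mul(-168, -17) = 2856)
Add(Mul(Add(18, 24), 102), v) = Add(Mul(Add(18, 24), 102), 2856) = Add(Mul(42, 102), 2856) = Add(4284, 2856) = 7140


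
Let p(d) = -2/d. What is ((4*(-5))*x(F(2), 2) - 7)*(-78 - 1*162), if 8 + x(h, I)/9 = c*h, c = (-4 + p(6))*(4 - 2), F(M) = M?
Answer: -1092720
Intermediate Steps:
c = -26/3 (c = (-4 - 2/6)*(4 - 2) = (-4 - 2*⅙)*2 = (-4 - ⅓)*2 = -13/3*2 = -26/3 ≈ -8.6667)
x(h, I) = -72 - 78*h (x(h, I) = -72 + 9*(-26*h/3) = -72 - 78*h)
((4*(-5))*x(F(2), 2) - 7)*(-78 - 1*162) = ((4*(-5))*(-72 - 78*2) - 7)*(-78 - 1*162) = (-20*(-72 - 156) - 7)*(-78 - 162) = (-20*(-228) - 7)*(-240) = (4560 - 7)*(-240) = 4553*(-240) = -1092720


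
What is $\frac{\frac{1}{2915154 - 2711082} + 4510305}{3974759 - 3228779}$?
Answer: $\frac{920426961961}{152233630560} \approx 6.0462$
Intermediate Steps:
$\frac{\frac{1}{2915154 - 2711082} + 4510305}{3974759 - 3228779} = \frac{\frac{1}{204072} + 4510305}{745980} = \left(\frac{1}{204072} + 4510305\right) \frac{1}{745980} = \frac{920426961961}{204072} \cdot \frac{1}{745980} = \frac{920426961961}{152233630560}$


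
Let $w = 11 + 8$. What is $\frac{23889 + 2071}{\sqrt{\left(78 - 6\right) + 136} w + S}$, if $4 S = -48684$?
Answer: $- \frac{315959160}{148058153} - \frac{1972960 \sqrt{13}}{148058153} \approx -2.1821$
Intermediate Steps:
$S = -12171$ ($S = \frac{1}{4} \left(-48684\right) = -12171$)
$w = 19$
$\frac{23889 + 2071}{\sqrt{\left(78 - 6\right) + 136} w + S} = \frac{23889 + 2071}{\sqrt{\left(78 - 6\right) + 136} \cdot 19 - 12171} = \frac{25960}{\sqrt{\left(78 - 6\right) + 136} \cdot 19 - 12171} = \frac{25960}{\sqrt{72 + 136} \cdot 19 - 12171} = \frac{25960}{\sqrt{208} \cdot 19 - 12171} = \frac{25960}{4 \sqrt{13} \cdot 19 - 12171} = \frac{25960}{76 \sqrt{13} - 12171} = \frac{25960}{-12171 + 76 \sqrt{13}}$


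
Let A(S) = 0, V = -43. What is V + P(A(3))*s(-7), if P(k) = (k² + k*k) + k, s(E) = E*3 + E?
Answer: -43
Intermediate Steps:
s(E) = 4*E (s(E) = 3*E + E = 4*E)
P(k) = k + 2*k² (P(k) = (k² + k²) + k = 2*k² + k = k + 2*k²)
V + P(A(3))*s(-7) = -43 + (0*(1 + 2*0))*(4*(-7)) = -43 + (0*(1 + 0))*(-28) = -43 + (0*1)*(-28) = -43 + 0*(-28) = -43 + 0 = -43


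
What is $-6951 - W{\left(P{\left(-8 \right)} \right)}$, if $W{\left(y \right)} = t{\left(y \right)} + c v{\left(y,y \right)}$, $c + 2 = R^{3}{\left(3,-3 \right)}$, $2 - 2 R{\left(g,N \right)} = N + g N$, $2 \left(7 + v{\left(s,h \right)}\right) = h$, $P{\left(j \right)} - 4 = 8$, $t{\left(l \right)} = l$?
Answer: $-6622$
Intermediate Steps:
$P{\left(j \right)} = 12$ ($P{\left(j \right)} = 4 + 8 = 12$)
$v{\left(s,h \right)} = -7 + \frac{h}{2}$
$R{\left(g,N \right)} = 1 - \frac{N}{2} - \frac{N g}{2}$ ($R{\left(g,N \right)} = 1 - \frac{N + g N}{2} = 1 - \frac{N + N g}{2} = 1 - \left(\frac{N}{2} + \frac{N g}{2}\right) = 1 - \frac{N}{2} - \frac{N g}{2}$)
$c = 341$ ($c = -2 + \left(1 - - \frac{3}{2} - \left(- \frac{3}{2}\right) 3\right)^{3} = -2 + \left(1 + \frac{3}{2} + \frac{9}{2}\right)^{3} = -2 + 7^{3} = -2 + 343 = 341$)
$W{\left(y \right)} = -2387 + \frac{343 y}{2}$ ($W{\left(y \right)} = y + 341 \left(-7 + \frac{y}{2}\right) = y + \left(-2387 + \frac{341 y}{2}\right) = -2387 + \frac{343 y}{2}$)
$-6951 - W{\left(P{\left(-8 \right)} \right)} = -6951 - \left(-2387 + \frac{343}{2} \cdot 12\right) = -6951 - \left(-2387 + 2058\right) = -6951 - -329 = -6951 + 329 = -6622$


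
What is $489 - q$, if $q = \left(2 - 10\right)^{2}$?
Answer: $425$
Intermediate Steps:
$q = 64$ ($q = \left(-8\right)^{2} = 64$)
$489 - q = 489 - 64 = 425$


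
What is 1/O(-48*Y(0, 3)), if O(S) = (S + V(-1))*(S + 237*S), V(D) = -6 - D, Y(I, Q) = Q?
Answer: 1/5106528 ≈ 1.9583e-7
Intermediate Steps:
O(S) = 238*S*(-5 + S) (O(S) = (S + (-6 - 1*(-1)))*(S + 237*S) = (S + (-6 + 1))*(238*S) = (S - 5)*(238*S) = (-5 + S)*(238*S) = 238*S*(-5 + S))
1/O(-48*Y(0, 3)) = 1/(238*(-48*3)*(-5 - 48*3)) = 1/(238*(-144)*(-5 - 144)) = 1/(238*(-144)*(-149)) = 1/5106528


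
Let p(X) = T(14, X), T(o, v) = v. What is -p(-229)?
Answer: 229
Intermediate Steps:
p(X) = X
-p(-229) = -1*(-229) = 229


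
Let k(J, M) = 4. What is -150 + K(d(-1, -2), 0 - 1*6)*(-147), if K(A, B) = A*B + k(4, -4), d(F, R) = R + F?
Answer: -3384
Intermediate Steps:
d(F, R) = F + R
K(A, B) = 4 + A*B (K(A, B) = A*B + 4 = 4 + A*B)
-150 + K(d(-1, -2), 0 - 1*6)*(-147) = -150 + (4 + (-1 - 2)*(0 - 1*6))*(-147) = -150 + (4 - 3*(0 - 6))*(-147) = -150 + (4 - 3*(-6))*(-147) = -150 + (4 + 18)*(-147) = -150 + 22*(-147) = -150 - 3234 = -3384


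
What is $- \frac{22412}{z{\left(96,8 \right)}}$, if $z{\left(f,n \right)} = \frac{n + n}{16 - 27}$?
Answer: $\frac{61633}{4} \approx 15408.0$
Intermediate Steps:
$z{\left(f,n \right)} = - \frac{2 n}{11}$ ($z{\left(f,n \right)} = \frac{2 n}{-11} = 2 n \left(- \frac{1}{11}\right) = - \frac{2 n}{11}$)
$- \frac{22412}{z{\left(96,8 \right)}} = - \frac{22412}{\left(- \frac{2}{11}\right) 8} = - \frac{22412}{- \frac{16}{11}} = \left(-22412\right) \left(- \frac{11}{16}\right) = \frac{61633}{4}$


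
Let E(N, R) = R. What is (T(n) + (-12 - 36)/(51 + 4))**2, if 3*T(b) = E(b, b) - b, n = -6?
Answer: 2304/3025 ≈ 0.76165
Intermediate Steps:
T(b) = 0 (T(b) = (b - b)/3 = (1/3)*0 = 0)
(T(n) + (-12 - 36)/(51 + 4))**2 = (0 + (-12 - 36)/(51 + 4))**2 = (0 - 48/55)**2 = (-48/55)**2 = 2304/3025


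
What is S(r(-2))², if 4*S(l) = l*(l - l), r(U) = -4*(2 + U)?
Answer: 0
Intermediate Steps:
r(U) = -8 - 4*U
S(l) = 0 (S(l) = (l*(l - l))/4 = (l*0)/4 = (¼)*0 = 0)
S(r(-2))² = 0² = 0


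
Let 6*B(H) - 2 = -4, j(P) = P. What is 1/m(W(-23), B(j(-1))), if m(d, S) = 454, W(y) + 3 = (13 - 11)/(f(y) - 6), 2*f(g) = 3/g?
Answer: 1/454 ≈ 0.0022026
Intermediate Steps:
f(g) = 3/(2*g) (f(g) = (3/g)/2 = 3/(2*g))
B(H) = -⅓ (B(H) = ⅓ + (⅙)*(-4) = ⅓ - ⅔ = -⅓)
W(y) = -3 + 2/(-6 + 3/(2*y)) (W(y) = -3 + (13 - 11)/(3/(2*y) - 6) = -3 + 2/(-6 + 3/(2*y)))
1/m(W(-23), B(j(-1))) = 1/454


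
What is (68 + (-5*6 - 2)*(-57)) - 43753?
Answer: -41861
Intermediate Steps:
(68 + (-5*6 - 2)*(-57)) - 43753 = (68 + (-30 - 2)*(-57)) - 43753 = (68 - 32*(-57)) - 43753 = (68 + 1824) - 43753 = 1892 - 43753 = -41861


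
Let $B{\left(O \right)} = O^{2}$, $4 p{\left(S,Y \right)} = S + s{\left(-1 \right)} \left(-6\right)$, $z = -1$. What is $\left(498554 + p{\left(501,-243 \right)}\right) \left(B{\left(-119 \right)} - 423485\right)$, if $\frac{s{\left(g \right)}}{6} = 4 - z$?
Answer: $-204102965747$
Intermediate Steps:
$s{\left(g \right)} = 30$ ($s{\left(g \right)} = 6 \left(4 - -1\right) = 6 \left(4 + 1\right) = 6 \cdot 5 = 30$)
$p{\left(S,Y \right)} = -45 + \frac{S}{4}$ ($p{\left(S,Y \right)} = \frac{S + 30 \left(-6\right)}{4} = \frac{S - 180}{4} = \frac{-180 + S}{4} = -45 + \frac{S}{4}$)
$\left(498554 + p{\left(501,-243 \right)}\right) \left(B{\left(-119 \right)} - 423485\right) = \left(498554 + \left(-45 + \frac{1}{4} \cdot 501\right)\right) \left(\left(-119\right)^{2} - 423485\right) = \left(498554 + \left(-45 + \frac{501}{4}\right)\right) \left(14161 - 423485\right) = \left(498554 + \frac{321}{4}\right) \left(-409324\right) = \frac{1994537}{4} \left(-409324\right) = -204102965747$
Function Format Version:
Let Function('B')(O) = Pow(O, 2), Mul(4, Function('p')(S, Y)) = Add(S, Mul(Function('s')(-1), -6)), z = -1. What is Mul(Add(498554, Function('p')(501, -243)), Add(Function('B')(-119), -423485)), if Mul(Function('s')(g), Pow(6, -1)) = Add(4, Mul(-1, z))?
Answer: -204102965747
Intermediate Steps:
Function('s')(g) = 30 (Function('s')(g) = Mul(6, Add(4, Mul(-1, -1))) = Mul(6, Add(4, 1)) = Mul(6, 5) = 30)
Function('p')(S, Y) = Add(-45, Mul(Rational(1, 4), S)) (Function('p')(S, Y) = Mul(Rational(1, 4), Add(S, Mul(30, -6))) = Mul(Rational(1, 4), Add(S, -180)) = Mul(Rational(1, 4), Add(-180, S)) = Add(-45, Mul(Rational(1, 4), S)))
Mul(Add(498554, Function('p')(501, -243)), Add(Function('B')(-119), -423485)) = Mul(Add(498554, Add(-45, Mul(Rational(1, 4), 501))), Add(Pow(-119, 2), -423485)) = Mul(Add(498554, Add(-45, Rational(501, 4))), Add(14161, -423485)) = Mul(Add(498554, Rational(321, 4)), -409324) = Mul(Rational(1994537, 4), -409324) = -204102965747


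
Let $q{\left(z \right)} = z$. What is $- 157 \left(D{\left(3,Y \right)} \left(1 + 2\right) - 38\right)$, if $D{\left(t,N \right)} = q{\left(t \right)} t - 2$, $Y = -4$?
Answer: $2669$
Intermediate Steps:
$D{\left(t,N \right)} = -2 + t^{2}$ ($D{\left(t,N \right)} = t t - 2 = t^{2} - 2 = -2 + t^{2}$)
$- 157 \left(D{\left(3,Y \right)} \left(1 + 2\right) - 38\right) = - 157 \left(\left(-2 + 3^{2}\right) \left(1 + 2\right) - 38\right) = - 157 \left(\left(-2 + 9\right) 3 - 38\right) = - 157 \left(7 \cdot 3 - 38\right) = - 157 \left(21 - 38\right) = \left(-157\right) \left(-17\right) = 2669$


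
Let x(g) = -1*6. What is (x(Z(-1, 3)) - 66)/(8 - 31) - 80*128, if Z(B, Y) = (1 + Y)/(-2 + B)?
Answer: -235448/23 ≈ -10237.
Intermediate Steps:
Z(B, Y) = (1 + Y)/(-2 + B)
x(g) = -6
(x(Z(-1, 3)) - 66)/(8 - 31) - 80*128 = (-6 - 66)/(8 - 31) - 80*128 = -72/(-23) - 10240 = -72*(-1/23) - 10240 = 72/23 - 10240 = -235448/23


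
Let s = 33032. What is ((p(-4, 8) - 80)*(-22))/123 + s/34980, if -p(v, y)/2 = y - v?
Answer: 7008098/358545 ≈ 19.546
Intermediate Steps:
p(v, y) = -2*y + 2*v (p(v, y) = -2*(y - v) = -2*y + 2*v)
((p(-4, 8) - 80)*(-22))/123 + s/34980 = (((-2*8 + 2*(-4)) - 80)*(-22))/123 + 33032/34980 = (((-16 - 8) - 80)*(-22))*(1/123) + 33032*(1/34980) = ((-24 - 80)*(-22))*(1/123) + 8258/8745 = -104*(-22)*(1/123) + 8258/8745 = 2288*(1/123) + 8258/8745 = 2288/123 + 8258/8745 = 7008098/358545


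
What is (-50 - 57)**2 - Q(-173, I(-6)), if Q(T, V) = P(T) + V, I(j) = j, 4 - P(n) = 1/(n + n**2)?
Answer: 340735957/29756 ≈ 11451.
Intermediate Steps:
P(n) = 4 - 1/(n + n**2)
Q(T, V) = V + (-1 + 4*T + 4*T**2)/(T*(1 + T)) (Q(T, V) = (-1 + 4*T + 4*T**2)/(T*(1 + T)) + V = V + (-1 + 4*T + 4*T**2)/(T*(1 + T)))
(-50 - 57)**2 - Q(-173, I(-6)) = (-50 - 57)**2 - (-1 + 4*(-173) + 4*(-173)**2 - 173*(-6)*(1 - 173))/((-173)*(1 - 173)) = (-107)**2 - (-1)*(-1 - 692 + 4*29929 - 173*(-6)*(-172))/(173*(-172)) = 11449 - (-1)*(-1)*(-1 - 692 + 119716 - 178536)/(173*172) = 11449 - (-1)*(-1)*(-59513)/(173*172) = 11449 - 1*(-59513/29756) = 11449 + 59513/29756 = 340735957/29756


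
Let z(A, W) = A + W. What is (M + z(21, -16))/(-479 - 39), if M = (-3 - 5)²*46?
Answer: -2949/518 ≈ -5.6930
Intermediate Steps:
M = 2944 (M = (-8)²*46 = 64*46 = 2944)
(M + z(21, -16))/(-479 - 39) = (2944 + (21 - 16))/(-479 - 39) = (2944 + 5)/(-518) = 2949*(-1/518) = -2949/518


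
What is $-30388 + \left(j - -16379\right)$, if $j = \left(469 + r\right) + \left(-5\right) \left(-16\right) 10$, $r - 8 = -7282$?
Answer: $-20014$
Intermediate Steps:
$r = -7274$ ($r = 8 - 7282 = -7274$)
$j = -6005$ ($j = \left(469 - 7274\right) + \left(-5\right) \left(-16\right) 10 = -6805 + 80 \cdot 10 = -6805 + 800 = -6005$)
$-30388 + \left(j - -16379\right) = -30388 - -10374 = -30388 + \left(-6005 + 16379\right) = -30388 + 10374 = -20014$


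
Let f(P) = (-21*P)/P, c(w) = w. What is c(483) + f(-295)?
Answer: 462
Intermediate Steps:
f(P) = -21
c(483) + f(-295) = 483 - 21 = 462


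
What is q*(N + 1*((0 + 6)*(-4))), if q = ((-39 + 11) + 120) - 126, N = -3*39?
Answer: 4794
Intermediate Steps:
N = -117
q = -34 (q = (-28 + 120) - 126 = 92 - 126 = -34)
q*(N + 1*((0 + 6)*(-4))) = -34*(-117 + 1*((0 + 6)*(-4))) = -34*(-117 + 1*(6*(-4))) = -34*(-117 + 1*(-24)) = -34*(-117 - 24) = -34*(-141) = 4794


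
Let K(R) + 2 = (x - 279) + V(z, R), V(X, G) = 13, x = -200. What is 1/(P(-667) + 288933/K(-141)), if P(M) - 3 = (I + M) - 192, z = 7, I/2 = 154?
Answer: -156/181799 ≈ -0.00085809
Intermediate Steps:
I = 308 (I = 2*154 = 308)
P(M) = 119 + M (P(M) = 3 + ((308 + M) - 192) = 3 + (116 + M) = 119 + M)
K(R) = -468 (K(R) = -2 + ((-200 - 279) + 13) = -2 + (-479 + 13) = -2 - 466 = -468)
1/(P(-667) + 288933/K(-141)) = 1/((119 - 667) + 288933/(-468)) = 1/(-548 + 288933*(-1/468)) = 1/(-548 - 96311/156) = 1/(-181799/156) = -156/181799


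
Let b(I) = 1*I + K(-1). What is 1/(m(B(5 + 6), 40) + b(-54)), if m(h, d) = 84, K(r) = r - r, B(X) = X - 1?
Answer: 1/30 ≈ 0.033333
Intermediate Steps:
B(X) = -1 + X
K(r) = 0
b(I) = I (b(I) = 1*I + 0 = I + 0 = I)
1/(m(B(5 + 6), 40) + b(-54)) = 1/(84 - 54) = 1/30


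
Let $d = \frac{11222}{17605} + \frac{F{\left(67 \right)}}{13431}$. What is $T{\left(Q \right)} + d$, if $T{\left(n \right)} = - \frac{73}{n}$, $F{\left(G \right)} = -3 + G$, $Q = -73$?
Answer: $\frac{388302157}{236452755} \approx 1.6422$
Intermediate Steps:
$d = \frac{151849402}{236452755}$ ($d = \frac{11222}{17605} + \frac{-3 + 67}{13431} = 11222 \cdot \frac{1}{17605} + 64 \cdot \frac{1}{13431} = \frac{11222}{17605} + \frac{64}{13431} = \frac{151849402}{236452755} \approx 0.6422$)
$T{\left(Q \right)} + d = - \frac{73}{-73} + \frac{151849402}{236452755} = \left(-73\right) \left(- \frac{1}{73}\right) + \frac{151849402}{236452755} = 1 + \frac{151849402}{236452755} = \frac{388302157}{236452755}$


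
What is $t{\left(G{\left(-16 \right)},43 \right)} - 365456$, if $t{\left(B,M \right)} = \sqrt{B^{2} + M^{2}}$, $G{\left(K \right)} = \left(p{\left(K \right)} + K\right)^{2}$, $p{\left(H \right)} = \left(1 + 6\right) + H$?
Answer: $-365456 + \sqrt{392474} \approx -3.6483 \cdot 10^{5}$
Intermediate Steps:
$p{\left(H \right)} = 7 + H$
$G{\left(K \right)} = \left(7 + 2 K\right)^{2}$ ($G{\left(K \right)} = \left(\left(7 + K\right) + K\right)^{2} = \left(7 + 2 K\right)^{2}$)
$t{\left(G{\left(-16 \right)},43 \right)} - 365456 = \sqrt{\left(\left(7 + 2 \left(-16\right)\right)^{2}\right)^{2} + 43^{2}} - 365456 = \sqrt{\left(\left(7 - 32\right)^{2}\right)^{2} + 1849} - 365456 = \sqrt{\left(\left(-25\right)^{2}\right)^{2} + 1849} - 365456 = \sqrt{625^{2} + 1849} - 365456 = \sqrt{390625 + 1849} - 365456 = \sqrt{392474} - 365456 = -365456 + \sqrt{392474}$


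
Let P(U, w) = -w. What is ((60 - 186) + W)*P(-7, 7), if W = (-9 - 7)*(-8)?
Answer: -14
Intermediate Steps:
W = 128 (W = -16*(-8) = 128)
((60 - 186) + W)*P(-7, 7) = ((60 - 186) + 128)*(-1*7) = (-126 + 128)*(-7) = 2*(-7) = -14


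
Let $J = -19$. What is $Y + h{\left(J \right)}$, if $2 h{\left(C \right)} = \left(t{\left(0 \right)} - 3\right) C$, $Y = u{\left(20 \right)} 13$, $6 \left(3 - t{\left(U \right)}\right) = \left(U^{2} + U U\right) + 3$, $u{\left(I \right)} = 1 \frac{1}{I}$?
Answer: $\frac{27}{5} \approx 5.4$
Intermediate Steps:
$u{\left(I \right)} = \frac{1}{I}$
$t{\left(U \right)} = \frac{5}{2} - \frac{U^{2}}{3}$ ($t{\left(U \right)} = 3 - \frac{\left(U^{2} + U U\right) + 3}{6} = 3 - \frac{\left(U^{2} + U^{2}\right) + 3}{6} = 3 - \frac{2 U^{2} + 3}{6} = 3 - \frac{3 + 2 U^{2}}{6} = 3 - \left(\frac{1}{2} + \frac{U^{2}}{3}\right) = \frac{5}{2} - \frac{U^{2}}{3}$)
$Y = \frac{13}{20}$ ($Y = \frac{1}{20} \cdot 13 = \frac{13}{20} \approx 0.65$)
$h{\left(C \right)} = - \frac{C}{4}$ ($h{\left(C \right)} = \frac{\left(\left(\frac{5}{2} - \frac{0^{2}}{3}\right) - 3\right) C}{2} = \frac{\left(\left(\frac{5}{2} - 0\right) - 3\right) C}{2} = \frac{\left(\left(\frac{5}{2} + 0\right) - 3\right) C}{2} = \frac{\left(\frac{5}{2} - 3\right) C}{2} = \frac{\left(- \frac{1}{2}\right) C}{2} = - \frac{C}{4}$)
$Y + h{\left(J \right)} = \frac{13}{20} - - \frac{19}{4} = \frac{13}{20} + \frac{19}{4} = \frac{27}{5}$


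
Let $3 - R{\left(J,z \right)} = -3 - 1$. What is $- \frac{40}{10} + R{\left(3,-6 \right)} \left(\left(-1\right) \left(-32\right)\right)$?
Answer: $220$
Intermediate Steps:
$R{\left(J,z \right)} = 7$ ($R{\left(J,z \right)} = 3 - \left(-3 - 1\right) = 3 - -4 = 3 + 4 = 7$)
$- \frac{40}{10} + R{\left(3,-6 \right)} \left(\left(-1\right) \left(-32\right)\right) = - \frac{40}{10} + 7 \left(\left(-1\right) \left(-32\right)\right) = \left(-40\right) \frac{1}{10} + 7 \cdot 32 = -4 + 224 = 220$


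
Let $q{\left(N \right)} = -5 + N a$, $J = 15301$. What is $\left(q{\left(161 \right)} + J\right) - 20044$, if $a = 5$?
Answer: $-3943$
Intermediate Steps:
$q{\left(N \right)} = -5 + 5 N$ ($q{\left(N \right)} = -5 + N 5 = -5 + 5 N$)
$\left(q{\left(161 \right)} + J\right) - 20044 = \left(\left(-5 + 5 \cdot 161\right) + 15301\right) - 20044 = \left(\left(-5 + 805\right) + 15301\right) - 20044 = \left(800 + 15301\right) - 20044 = 16101 - 20044 = -3943$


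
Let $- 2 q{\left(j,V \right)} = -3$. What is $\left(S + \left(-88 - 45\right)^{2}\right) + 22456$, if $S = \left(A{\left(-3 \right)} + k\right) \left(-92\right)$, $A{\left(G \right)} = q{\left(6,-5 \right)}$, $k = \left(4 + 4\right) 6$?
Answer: $35591$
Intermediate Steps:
$q{\left(j,V \right)} = \frac{3}{2}$ ($q{\left(j,V \right)} = \left(- \frac{1}{2}\right) \left(-3\right) = \frac{3}{2}$)
$k = 48$ ($k = 8 \cdot 6 = 48$)
$A{\left(G \right)} = \frac{3}{2}$
$S = -4554$ ($S = \left(\frac{3}{2} + 48\right) \left(-92\right) = \frac{99}{2} \left(-92\right) = -4554$)
$\left(S + \left(-88 - 45\right)^{2}\right) + 22456 = \left(-4554 + \left(-88 - 45\right)^{2}\right) + 22456 = \left(-4554 + \left(-133\right)^{2}\right) + 22456 = \left(-4554 + 17689\right) + 22456 = 13135 + 22456 = 35591$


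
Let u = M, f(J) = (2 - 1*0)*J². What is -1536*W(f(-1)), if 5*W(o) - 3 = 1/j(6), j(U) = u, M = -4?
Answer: -4224/5 ≈ -844.80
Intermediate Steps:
f(J) = 2*J² (f(J) = (2 + 0)*J² = 2*J²)
u = -4
j(U) = -4
W(o) = 11/20 (W(o) = ⅗ + (⅕)/(-4) = ⅗ + (⅕)*(-¼) = ⅗ - 1/20 = 11/20)
-1536*W(f(-1)) = -1536*11/20 = -4224/5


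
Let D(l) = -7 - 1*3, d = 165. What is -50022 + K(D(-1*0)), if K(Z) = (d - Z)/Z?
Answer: -100079/2 ≈ -50040.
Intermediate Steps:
D(l) = -10 (D(l) = -7 - 3 = -10)
K(Z) = (165 - Z)/Z
-50022 + K(D(-1*0)) = -50022 + (165 - 1*(-10))/(-10) = -50022 - (165 + 10)/10 = -50022 - ⅒*175 = -50022 - 35/2 = -100079/2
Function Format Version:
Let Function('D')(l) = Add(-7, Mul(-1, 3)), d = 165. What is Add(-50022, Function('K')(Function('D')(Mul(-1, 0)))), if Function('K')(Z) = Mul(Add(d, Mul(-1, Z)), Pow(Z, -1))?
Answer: Rational(-100079, 2) ≈ -50040.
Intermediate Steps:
Function('D')(l) = -10 (Function('D')(l) = Add(-7, -3) = -10)
Function('K')(Z) = Mul(Pow(Z, -1), Add(165, Mul(-1, Z))) (Function('K')(Z) = Mul(Add(165, Mul(-1, Z)), Pow(Z, -1)) = Mul(Pow(Z, -1), Add(165, Mul(-1, Z))))
Add(-50022, Function('K')(Function('D')(Mul(-1, 0)))) = Add(-50022, Mul(Pow(-10, -1), Add(165, Mul(-1, -10)))) = Add(-50022, Mul(Rational(-1, 10), Add(165, 10))) = Add(-50022, Mul(Rational(-1, 10), 175)) = Add(-50022, Rational(-35, 2)) = Rational(-100079, 2)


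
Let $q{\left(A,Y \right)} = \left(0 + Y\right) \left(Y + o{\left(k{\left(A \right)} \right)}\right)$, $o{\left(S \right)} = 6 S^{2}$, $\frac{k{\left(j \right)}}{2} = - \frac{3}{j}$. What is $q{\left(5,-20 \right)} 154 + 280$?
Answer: $\frac{176344}{5} \approx 35269.0$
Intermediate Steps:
$k{\left(j \right)} = - \frac{6}{j}$ ($k{\left(j \right)} = 2 \left(- \frac{3}{j}\right) = - \frac{6}{j}$)
$q{\left(A,Y \right)} = Y \left(Y + \frac{216}{A^{2}}\right)$ ($q{\left(A,Y \right)} = \left(0 + Y\right) \left(Y + 6 \left(- \frac{6}{A}\right)^{2}\right) = Y \left(Y + 6 \frac{36}{A^{2}}\right) = Y \left(Y + \frac{216}{A^{2}}\right)$)
$q{\left(5,-20 \right)} 154 + 280 = \left(\left(-20\right)^{2} + 216 \left(-20\right) \frac{1}{25}\right) 154 + 280 = \left(400 + 216 \left(-20\right) \frac{1}{25}\right) 154 + 280 = \left(400 - \frac{864}{5}\right) 154 + 280 = \frac{1136}{5} \cdot 154 + 280 = \frac{174944}{5} + 280 = \frac{176344}{5}$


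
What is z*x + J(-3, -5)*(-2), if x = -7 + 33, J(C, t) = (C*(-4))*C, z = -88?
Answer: -2216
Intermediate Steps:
J(C, t) = -4*C**2 (J(C, t) = (-4*C)*C = -4*C**2)
x = 26
z*x + J(-3, -5)*(-2) = -88*26 - 4*(-3)**2*(-2) = -2288 - 4*9*(-2) = -2288 - 36*(-2) = -2288 + 72 = -2216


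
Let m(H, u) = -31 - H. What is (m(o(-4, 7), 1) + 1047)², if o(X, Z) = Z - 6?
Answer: 1030225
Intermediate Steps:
o(X, Z) = -6 + Z
(m(o(-4, 7), 1) + 1047)² = ((-31 - (-6 + 7)) + 1047)² = ((-31 - 1*1) + 1047)² = ((-31 - 1) + 1047)² = (-32 + 1047)² = 1015² = 1030225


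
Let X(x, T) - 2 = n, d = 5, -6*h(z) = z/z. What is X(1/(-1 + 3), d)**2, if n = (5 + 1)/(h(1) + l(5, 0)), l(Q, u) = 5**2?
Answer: 111556/22201 ≈ 5.0248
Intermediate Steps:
h(z) = -1/6 (h(z) = -z/(6*z) = -1/6*1 = -1/6)
l(Q, u) = 25
n = 36/149 (n = (5 + 1)/(-1/6 + 25) = 6/(149/6) = 6*(6/149) = 36/149 ≈ 0.24161)
X(x, T) = 334/149 (X(x, T) = 2 + 36/149 = 334/149)
X(1/(-1 + 3), d)**2 = (334/149)**2 = 111556/22201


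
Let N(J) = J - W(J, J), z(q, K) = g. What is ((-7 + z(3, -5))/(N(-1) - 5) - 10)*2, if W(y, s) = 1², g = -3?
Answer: -120/7 ≈ -17.143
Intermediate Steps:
W(y, s) = 1
z(q, K) = -3
N(J) = -1 + J (N(J) = J - 1*1 = J - 1 = -1 + J)
((-7 + z(3, -5))/(N(-1) - 5) - 10)*2 = ((-7 - 3)/((-1 - 1) - 5) - 10)*2 = (-10/(-2 - 5) - 10)*2 = (-10/(-7) - 10)*2 = (-10*(-⅐) - 10)*2 = (10/7 - 10)*2 = -60/7*2 = -120/7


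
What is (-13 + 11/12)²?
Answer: 21025/144 ≈ 146.01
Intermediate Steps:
(-13 + 11/12)² = (-145/12)² = 21025/144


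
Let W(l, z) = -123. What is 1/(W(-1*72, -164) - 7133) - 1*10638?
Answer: -77189329/7256 ≈ -10638.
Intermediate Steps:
1/(W(-1*72, -164) - 7133) - 1*10638 = 1/(-123 - 7133) - 1*10638 = 1/(-7256) - 10638 = -1/7256 - 10638 = -77189329/7256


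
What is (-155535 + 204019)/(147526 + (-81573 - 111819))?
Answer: -1426/1349 ≈ -1.0571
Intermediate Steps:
(-155535 + 204019)/(147526 + (-81573 - 111819)) = 48484/(147526 - 193392) = 48484/(-45866) = 48484*(-1/45866) = -1426/1349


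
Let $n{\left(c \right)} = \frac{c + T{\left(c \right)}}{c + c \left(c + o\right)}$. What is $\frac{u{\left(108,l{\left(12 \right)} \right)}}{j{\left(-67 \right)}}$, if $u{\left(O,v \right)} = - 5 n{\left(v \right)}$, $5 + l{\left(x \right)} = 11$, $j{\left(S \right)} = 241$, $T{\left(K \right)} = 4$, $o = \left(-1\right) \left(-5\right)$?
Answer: $- \frac{25}{8676} \approx -0.0028815$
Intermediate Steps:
$o = 5$
$l{\left(x \right)} = 6$ ($l{\left(x \right)} = -5 + 11 = 6$)
$n{\left(c \right)} = \frac{4 + c}{c + c \left(5 + c\right)}$ ($n{\left(c \right)} = \frac{c + 4}{c + c \left(c + 5\right)} = \frac{4 + c}{c + c \left(5 + c\right)}$)
$u{\left(O,v \right)} = - \frac{5 \left(4 + v\right)}{v \left(6 + v\right)}$ ($u{\left(O,v \right)} = - 5 \frac{4 + v}{v \left(6 + v\right)} = - \frac{5 \left(4 + v\right)}{v \left(6 + v\right)}$)
$\frac{u{\left(108,l{\left(12 \right)} \right)}}{j{\left(-67 \right)}} = \frac{5 \cdot \frac{1}{6} \frac{1}{6 + 6} \left(-4 - 6\right)}{241} = 5 \cdot \frac{1}{6} \cdot \frac{1}{12} \left(-4 - 6\right) \frac{1}{241} = 5 \cdot \frac{1}{6} \cdot \frac{1}{12} \left(-10\right) \frac{1}{241} = \left(- \frac{25}{36}\right) \frac{1}{241} = - \frac{25}{8676}$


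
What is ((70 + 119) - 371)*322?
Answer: -58604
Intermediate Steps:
((70 + 119) - 371)*322 = (189 - 371)*322 = -182*322 = -58604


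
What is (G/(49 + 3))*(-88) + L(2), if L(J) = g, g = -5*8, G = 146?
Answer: -3732/13 ≈ -287.08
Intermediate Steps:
g = -40
L(J) = -40
(G/(49 + 3))*(-88) + L(2) = (146/(49 + 3))*(-88) - 40 = (146/52)*(-88) - 40 = (146*(1/52))*(-88) - 40 = (73/26)*(-88) - 40 = -3212/13 - 40 = -3732/13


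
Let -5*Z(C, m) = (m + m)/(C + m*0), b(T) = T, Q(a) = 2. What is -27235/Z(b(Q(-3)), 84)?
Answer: 136175/84 ≈ 1621.1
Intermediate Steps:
Z(C, m) = -2*m/(5*C) (Z(C, m) = -(m + m)/(5*(C + m*0)) = -2*m/(5*(C + 0)) = -2*m/(5*C))
-27235/Z(b(Q(-3)), 84) = -27235/((-2/5*84/2)) = -27235/((-2/5*84*1/2)) = -27235/(-84/5) = -27235*(-5/84) = 136175/84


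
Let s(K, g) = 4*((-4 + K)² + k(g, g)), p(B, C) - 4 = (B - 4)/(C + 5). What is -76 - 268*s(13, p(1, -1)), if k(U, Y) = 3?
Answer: -90124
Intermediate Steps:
p(B, C) = 4 + (-4 + B)/(5 + C) (p(B, C) = 4 + (B - 4)/(C + 5) = 4 + (-4 + B)/(5 + C))
s(K, g) = 12 + 4*(-4 + K)² (s(K, g) = 4*((-4 + K)² + 3) = 4*(3 + (-4 + K)²) = 12 + 4*(-4 + K)²)
-76 - 268*s(13, p(1, -1)) = -76 - 268*(12 + 4*(-4 + 13)²) = -76 - 268*(12 + 4*9²) = -76 - 268*(12 + 4*81) = -76 - 268*(12 + 324) = -76 - 268*336 = -76 - 90048 = -90124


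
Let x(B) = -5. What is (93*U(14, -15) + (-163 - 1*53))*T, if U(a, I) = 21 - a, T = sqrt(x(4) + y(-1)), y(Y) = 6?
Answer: 435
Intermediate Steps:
T = 1 (T = sqrt(-5 + 6) = sqrt(1) = 1)
(93*U(14, -15) + (-163 - 1*53))*T = (93*(21 - 1*14) + (-163 - 1*53))*1 = (93*(21 - 14) + (-163 - 53))*1 = (93*7 - 216)*1 = (651 - 216)*1 = 435*1 = 435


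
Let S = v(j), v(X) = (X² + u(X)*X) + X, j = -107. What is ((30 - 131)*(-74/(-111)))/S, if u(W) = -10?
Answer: -101/18618 ≈ -0.0054249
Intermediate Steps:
v(X) = X² - 9*X (v(X) = (X² - 10*X) + X = X² - 9*X)
S = 12412 (S = -107*(-9 - 107) = -107*(-116) = 12412)
((30 - 131)*(-74/(-111)))/S = ((30 - 131)*(-74/(-111)))/12412 = -(-7474)*(-1)/111*(1/12412) = -101*⅔*(1/12412) = -202/3*1/12412 = -101/18618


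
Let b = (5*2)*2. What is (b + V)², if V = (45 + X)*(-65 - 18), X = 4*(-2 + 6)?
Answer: 25431849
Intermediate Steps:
X = 16 (X = 4*4 = 16)
b = 20 (b = 10*2 = 20)
V = -5063 (V = (45 + 16)*(-65 - 18) = 61*(-83) = -5063)
(b + V)² = (20 - 5063)² = (-5043)² = 25431849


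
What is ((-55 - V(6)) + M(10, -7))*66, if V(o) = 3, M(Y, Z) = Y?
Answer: -3168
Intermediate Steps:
((-55 - V(6)) + M(10, -7))*66 = ((-55 - 1*3) + 10)*66 = ((-55 - 3) + 10)*66 = (-58 + 10)*66 = -48*66 = -3168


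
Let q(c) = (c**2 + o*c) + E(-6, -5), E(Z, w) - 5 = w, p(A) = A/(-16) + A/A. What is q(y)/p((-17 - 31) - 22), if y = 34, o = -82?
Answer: -13056/43 ≈ -303.63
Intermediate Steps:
p(A) = 1 - A/16 (p(A) = A*(-1/16) + 1 = -A/16 + 1 = 1 - A/16)
E(Z, w) = 5 + w
q(c) = c**2 - 82*c (q(c) = (c**2 - 82*c) + (5 - 5) = (c**2 - 82*c) + 0 = c**2 - 82*c)
q(y)/p((-17 - 31) - 22) = (34*(-82 + 34))/(1 - ((-17 - 31) - 22)/16) = (34*(-48))/(1 - (-48 - 22)/16) = -1632/(1 - 1/16*(-70)) = -1632/(1 + 35/8) = -1632/43/8 = -1632*8/43 = -13056/43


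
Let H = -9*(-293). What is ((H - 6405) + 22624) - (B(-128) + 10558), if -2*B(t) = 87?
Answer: 16683/2 ≈ 8341.5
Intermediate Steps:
H = 2637
B(t) = -87/2 (B(t) = -½*87 = -87/2)
((H - 6405) + 22624) - (B(-128) + 10558) = ((2637 - 6405) + 22624) - (-87/2 + 10558) = (-3768 + 22624) - 1*21029/2 = 18856 - 21029/2 = 16683/2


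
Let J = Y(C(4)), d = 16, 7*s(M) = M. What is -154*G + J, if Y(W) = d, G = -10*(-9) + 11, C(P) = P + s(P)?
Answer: -15538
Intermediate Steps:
s(M) = M/7
C(P) = 8*P/7 (C(P) = P + P/7 = 8*P/7)
G = 101 (G = 90 + 11 = 101)
Y(W) = 16
J = 16
-154*G + J = -154*101 + 16 = -15554 + 16 = -15538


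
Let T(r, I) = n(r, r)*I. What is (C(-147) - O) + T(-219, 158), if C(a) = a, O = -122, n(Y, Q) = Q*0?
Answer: -25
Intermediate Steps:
n(Y, Q) = 0
T(r, I) = 0 (T(r, I) = 0*I = 0)
(C(-147) - O) + T(-219, 158) = (-147 - 1*(-122)) + 0 = (-147 + 122) + 0 = -25 + 0 = -25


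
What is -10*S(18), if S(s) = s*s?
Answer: -3240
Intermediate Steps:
S(s) = s²
-10*S(18) = -10*18² = -10*324 = -3240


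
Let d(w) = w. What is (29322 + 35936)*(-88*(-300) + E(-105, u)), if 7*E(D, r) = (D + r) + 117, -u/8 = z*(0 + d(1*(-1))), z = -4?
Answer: 12058373240/7 ≈ 1.7226e+9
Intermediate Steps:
u = -32 (u = -(-32)*(0 + 1*(-1)) = -(-32)*(0 - 1) = -(-32)*(-1) = -8*4 = -32)
E(D, r) = 117/7 + D/7 + r/7 (E(D, r) = ((D + r) + 117)/7 = (117 + D + r)/7 = 117/7 + D/7 + r/7)
(29322 + 35936)*(-88*(-300) + E(-105, u)) = (29322 + 35936)*(-88*(-300) + (117/7 + (1/7)*(-105) + (1/7)*(-32))) = 65258*(26400 + (117/7 - 15 - 32/7)) = 65258*(26400 - 20/7) = 65258*(184780/7) = 12058373240/7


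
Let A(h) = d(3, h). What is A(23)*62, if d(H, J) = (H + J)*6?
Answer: 9672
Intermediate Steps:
d(H, J) = 6*H + 6*J
A(h) = 18 + 6*h (A(h) = 6*3 + 6*h = 18 + 6*h)
A(23)*62 = (18 + 6*23)*62 = (18 + 138)*62 = 156*62 = 9672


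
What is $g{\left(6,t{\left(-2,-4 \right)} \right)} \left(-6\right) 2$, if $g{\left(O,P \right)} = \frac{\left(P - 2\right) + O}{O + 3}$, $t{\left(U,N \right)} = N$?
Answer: $0$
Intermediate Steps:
$g{\left(O,P \right)} = \frac{-2 + O + P}{3 + O}$ ($g{\left(O,P \right)} = \frac{\left(P - 2\right) + O}{3 + O} = \frac{\left(-2 + P\right) + O}{3 + O} = \frac{-2 + O + P}{3 + O}$)
$g{\left(6,t{\left(-2,-4 \right)} \right)} \left(-6\right) 2 = \frac{-2 + 6 - 4}{3 + 6} \left(-6\right) 2 = \frac{1}{9} \cdot 0 \left(-6\right) 2 = 0 \left(-6\right) 2 = 0 \cdot 2 = 0$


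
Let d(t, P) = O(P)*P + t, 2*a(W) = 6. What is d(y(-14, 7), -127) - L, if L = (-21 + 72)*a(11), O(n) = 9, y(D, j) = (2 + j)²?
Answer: -1215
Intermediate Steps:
a(W) = 3 (a(W) = (½)*6 = 3)
L = 153 (L = (-21 + 72)*3 = 51*3 = 153)
d(t, P) = t + 9*P (d(t, P) = 9*P + t = t + 9*P)
d(y(-14, 7), -127) - L = ((2 + 7)² + 9*(-127)) - 1*153 = (9² - 1143) - 153 = (81 - 1143) - 153 = -1062 - 153 = -1215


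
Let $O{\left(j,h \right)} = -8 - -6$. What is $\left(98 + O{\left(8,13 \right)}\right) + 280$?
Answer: $376$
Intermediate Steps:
$O{\left(j,h \right)} = -2$ ($O{\left(j,h \right)} = -8 + 6 = -2$)
$\left(98 + O{\left(8,13 \right)}\right) + 280 = \left(98 - 2\right) + 280 = 96 + 280 = 376$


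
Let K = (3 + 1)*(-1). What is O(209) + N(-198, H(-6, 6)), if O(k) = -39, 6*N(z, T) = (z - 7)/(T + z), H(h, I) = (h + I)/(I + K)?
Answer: -46127/1188 ≈ -38.827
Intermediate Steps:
K = -4 (K = 4*(-1) = -4)
H(h, I) = (I + h)/(-4 + I) (H(h, I) = (h + I)/(I - 4) = (I + h)/(-4 + I))
N(z, T) = (-7 + z)/(6*(T + z)) (N(z, T) = ((z - 7)/(T + z))/6 = ((-7 + z)/(T + z))/6 = (-7 + z)/(6*(T + z)))
O(209) + N(-198, H(-6, 6)) = -39 + (-7 - 198)/(6*((6 - 6)/(-4 + 6) - 198)) = -39 + (⅙)*(-205)/(0/2 - 198) = -39 + (⅙)*(-205)/((½)*0 - 198) = -39 + (⅙)*(-205)/(0 - 198) = -39 + (⅙)*(-205)/(-198) = -39 + (⅙)*(-1/198)*(-205) = -39 + 205/1188 = -46127/1188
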